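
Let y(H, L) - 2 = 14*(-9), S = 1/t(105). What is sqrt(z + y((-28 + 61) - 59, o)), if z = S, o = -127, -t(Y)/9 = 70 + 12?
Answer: I*sqrt(7504066)/246 ≈ 11.136*I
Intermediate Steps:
t(Y) = -738 (t(Y) = -9*(70 + 12) = -9*82 = -738)
S = -1/738 (S = 1/(-738) = -1/738 ≈ -0.0013550)
z = -1/738 ≈ -0.0013550
y(H, L) = -124 (y(H, L) = 2 + 14*(-9) = 2 - 126 = -124)
sqrt(z + y((-28 + 61) - 59, o)) = sqrt(-1/738 - 124) = sqrt(-91513/738) = I*sqrt(7504066)/246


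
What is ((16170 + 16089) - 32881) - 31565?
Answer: -32187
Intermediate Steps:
((16170 + 16089) - 32881) - 31565 = (32259 - 32881) - 31565 = -622 - 31565 = -32187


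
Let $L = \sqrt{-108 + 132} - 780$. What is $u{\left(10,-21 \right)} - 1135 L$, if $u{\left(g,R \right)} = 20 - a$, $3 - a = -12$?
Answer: $885305 - 2270 \sqrt{6} \approx 8.7975 \cdot 10^{5}$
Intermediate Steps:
$a = 15$ ($a = 3 - -12 = 3 + 12 = 15$)
$u{\left(g,R \right)} = 5$ ($u{\left(g,R \right)} = 20 - 15 = 5$)
$L = -780 + 2 \sqrt{6}$ ($L = \sqrt{24} - 780 = 2 \sqrt{6} - 780 = -780 + 2 \sqrt{6} \approx -775.1$)
$u{\left(10,-21 \right)} - 1135 L = 5 - 1135 \left(-780 + 2 \sqrt{6}\right) = 5 + \left(885300 - 2270 \sqrt{6}\right) = 885305 - 2270 \sqrt{6}$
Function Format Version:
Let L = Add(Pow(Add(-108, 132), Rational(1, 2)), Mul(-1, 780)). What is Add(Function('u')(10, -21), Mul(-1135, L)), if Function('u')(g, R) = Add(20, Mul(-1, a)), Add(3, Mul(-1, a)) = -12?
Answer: Add(885305, Mul(-2270, Pow(6, Rational(1, 2)))) ≈ 8.7975e+5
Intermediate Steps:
a = 15 (a = Add(3, Mul(-1, -12)) = Add(3, 12) = 15)
Function('u')(g, R) = 5 (Function('u')(g, R) = Add(20, Mul(-1, 15)) = Add(20, -15) = 5)
L = Add(-780, Mul(2, Pow(6, Rational(1, 2)))) (L = Add(Pow(24, Rational(1, 2)), -780) = Add(Mul(2, Pow(6, Rational(1, 2))), -780) = Add(-780, Mul(2, Pow(6, Rational(1, 2)))) ≈ -775.10)
Add(Function('u')(10, -21), Mul(-1135, L)) = Add(5, Mul(-1135, Add(-780, Mul(2, Pow(6, Rational(1, 2)))))) = Add(5, Add(885300, Mul(-2270, Pow(6, Rational(1, 2))))) = Add(885305, Mul(-2270, Pow(6, Rational(1, 2))))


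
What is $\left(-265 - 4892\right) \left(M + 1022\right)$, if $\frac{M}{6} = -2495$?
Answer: $71929836$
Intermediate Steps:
$M = -14970$ ($M = 6 \left(-2495\right) = -14970$)
$\left(-265 - 4892\right) \left(M + 1022\right) = \left(-265 - 4892\right) \left(-14970 + 1022\right) = \left(-5157\right) \left(-13948\right) = 71929836$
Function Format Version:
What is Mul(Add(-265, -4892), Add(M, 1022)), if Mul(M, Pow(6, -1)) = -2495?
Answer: 71929836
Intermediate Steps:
M = -14970 (M = Mul(6, -2495) = -14970)
Mul(Add(-265, -4892), Add(M, 1022)) = Mul(Add(-265, -4892), Add(-14970, 1022)) = Mul(-5157, -13948) = 71929836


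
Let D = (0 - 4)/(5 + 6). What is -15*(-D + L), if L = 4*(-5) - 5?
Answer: 4065/11 ≈ 369.55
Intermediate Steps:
L = -25 (L = -20 - 5 = -25)
D = -4/11 ≈ -0.36364
-15*(-D + L) = -15*(-1*(-4/11) - 25) = -15*(4/11 - 25) = -15*(-271/11) = 4065/11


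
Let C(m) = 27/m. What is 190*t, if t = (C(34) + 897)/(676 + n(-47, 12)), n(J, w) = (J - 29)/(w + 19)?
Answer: 5993075/23664 ≈ 253.26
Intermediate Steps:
n(J, w) = (-29 + J)/(19 + w)
t = 63085/47328 (t = (27/34 + 897)/(676 + (-29 - 47)/(19 + 12)) = (27*(1/34) + 897)/(676 - 76/31) = (27/34 + 897)/(676 + (1/31)*(-76)) = 30525/(34*(676 - 76/31)) = 30525/(34*(20880/31)) = (30525/34)*(31/20880) = 63085/47328 ≈ 1.3329)
190*t = 190*(63085/47328) = 5993075/23664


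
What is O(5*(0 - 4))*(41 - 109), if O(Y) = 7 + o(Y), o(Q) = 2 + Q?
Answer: 748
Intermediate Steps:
O(Y) = 9 + Y (O(Y) = 7 + (2 + Y) = 9 + Y)
O(5*(0 - 4))*(41 - 109) = (9 + 5*(0 - 4))*(41 - 109) = (9 + 5*(-4))*(-68) = (9 - 20)*(-68) = -11*(-68) = 748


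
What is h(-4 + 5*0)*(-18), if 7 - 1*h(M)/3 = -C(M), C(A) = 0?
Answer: -378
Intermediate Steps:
h(M) = 21 (h(M) = 21 - (-3)*0 = 21 - 3*0 = 21 + 0 = 21)
h(-4 + 5*0)*(-18) = 21*(-18) = -378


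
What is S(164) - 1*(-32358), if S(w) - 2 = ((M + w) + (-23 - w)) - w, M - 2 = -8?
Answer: 32167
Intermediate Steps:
M = -6 (M = 2 - 8 = -6)
S(w) = -27 - w (S(w) = 2 + (((-6 + w) + (-23 - w)) - w) = 2 + (-29 - w) = -27 - w)
S(164) - 1*(-32358) = (-27 - 1*164) - 1*(-32358) = (-27 - 164) + 32358 = -191 + 32358 = 32167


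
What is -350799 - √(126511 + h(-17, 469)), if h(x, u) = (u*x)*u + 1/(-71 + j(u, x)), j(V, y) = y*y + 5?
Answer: -350799 - I*√179662223931/223 ≈ -3.508e+5 - 1900.7*I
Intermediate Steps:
j(V, y) = 5 + y² (j(V, y) = y² + 5 = 5 + y²)
h(x, u) = 1/(-66 + x²) + x*u² (h(x, u) = (u*x)*u + 1/(-71 + (5 + x²)) = x*u² + 1/(-66 + x²) = 1/(-66 + x²) + x*u²)
-350799 - √(126511 + h(-17, 469)) = -350799 - √(126511 + (1 + 469²*(-17)³ - 66*(-17)*469²)/(-66 + (-17)²)) = -350799 - √(126511 + (1 + 219961*(-4913) - 66*(-17)*219961)/(-66 + 289)) = -350799 - √(126511 + (1 - 1080668393 + 246796242)/223) = -350799 - √(126511 + (1/223)*(-833872150)) = -350799 - √(126511 - 833872150/223) = -350799 - √(-805660197/223) = -350799 - I*√179662223931/223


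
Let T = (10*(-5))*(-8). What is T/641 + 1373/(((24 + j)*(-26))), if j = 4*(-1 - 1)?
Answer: -713693/266656 ≈ -2.6765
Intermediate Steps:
j = -8 (j = 4*(-2) = -8)
T = 400 (T = -50*(-8) = 400)
T/641 + 1373/(((24 + j)*(-26))) = 400/641 + 1373/(((24 - 8)*(-26))) = 400*(1/641) + 1373/((16*(-26))) = 400/641 + 1373/(-416) = 400/641 + 1373*(-1/416) = 400/641 - 1373/416 = -713693/266656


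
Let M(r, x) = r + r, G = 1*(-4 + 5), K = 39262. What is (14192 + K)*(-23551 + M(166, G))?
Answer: -1241148426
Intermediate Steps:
G = 1 (G = 1*1 = 1)
M(r, x) = 2*r
(14192 + K)*(-23551 + M(166, G)) = (14192 + 39262)*(-23551 + 2*166) = 53454*(-23551 + 332) = 53454*(-23219) = -1241148426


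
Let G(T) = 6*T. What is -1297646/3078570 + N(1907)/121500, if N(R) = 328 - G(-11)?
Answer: -2607517207/6234104250 ≈ -0.41827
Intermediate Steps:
N(R) = 394 (N(R) = 328 - 6*(-11) = 328 - 1*(-66) = 328 + 66 = 394)
-1297646/3078570 + N(1907)/121500 = -1297646/3078570 + 394/121500 = -1297646*1/3078570 + 394*(1/121500) = -648823/1539285 + 197/60750 = -2607517207/6234104250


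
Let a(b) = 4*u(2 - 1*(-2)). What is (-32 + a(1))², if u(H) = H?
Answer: 256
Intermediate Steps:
a(b) = 16 (a(b) = 4*(2 - 1*(-2)) = 4*(2 + 2) = 4*4 = 16)
(-32 + a(1))² = (-32 + 16)² = (-16)² = 256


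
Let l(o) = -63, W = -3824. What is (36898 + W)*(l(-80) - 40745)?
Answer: -1349683792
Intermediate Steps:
(36898 + W)*(l(-80) - 40745) = (36898 - 3824)*(-63 - 40745) = 33074*(-40808) = -1349683792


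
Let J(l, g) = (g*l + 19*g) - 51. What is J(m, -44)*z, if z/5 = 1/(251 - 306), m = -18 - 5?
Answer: -125/11 ≈ -11.364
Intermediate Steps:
m = -23
J(l, g) = -51 + 19*g + g*l (J(l, g) = (19*g + g*l) - 51 = -51 + 19*g + g*l)
z = -1/11 (z = 5/(251 - 306) = 5/(-55) = 5*(-1/55) = -1/11 ≈ -0.090909)
J(m, -44)*z = (-51 + 19*(-44) - 44*(-23))*(-1/11) = (-51 - 836 + 1012)*(-1/11) = 125*(-1/11) = -125/11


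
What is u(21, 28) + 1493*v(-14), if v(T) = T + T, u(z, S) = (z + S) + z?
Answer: -41734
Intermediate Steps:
u(z, S) = S + 2*z (u(z, S) = (S + z) + z = S + 2*z)
v(T) = 2*T
u(21, 28) + 1493*v(-14) = (28 + 2*21) + 1493*(2*(-14)) = (28 + 42) + 1493*(-28) = 70 - 41804 = -41734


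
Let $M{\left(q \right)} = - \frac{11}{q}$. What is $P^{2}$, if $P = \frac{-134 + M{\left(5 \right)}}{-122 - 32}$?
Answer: $\frac{463761}{592900} \approx 0.78219$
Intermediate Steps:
$P = \frac{681}{770}$ ($P = \frac{-134 - \frac{11}{5}}{-122 - 32} = \frac{-134 - \frac{11}{5}}{-154} = \left(-134 - \frac{11}{5}\right) \left(- \frac{1}{154}\right) = \left(- \frac{681}{5}\right) \left(- \frac{1}{154}\right) = \frac{681}{770} \approx 0.88442$)
$P^{2} = \left(\frac{681}{770}\right)^{2} = \frac{463761}{592900}$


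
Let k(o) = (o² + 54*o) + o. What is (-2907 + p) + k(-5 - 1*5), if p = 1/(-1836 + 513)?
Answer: -4441312/1323 ≈ -3357.0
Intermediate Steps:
k(o) = o² + 55*o
p = -1/1323 (p = 1/(-1323) = -1/1323 ≈ -0.00075586)
(-2907 + p) + k(-5 - 1*5) = (-2907 - 1/1323) + (-5 - 1*5)*(55 + (-5 - 1*5)) = -3845962/1323 + (-5 - 5)*(55 + (-5 - 5)) = -3845962/1323 - 10*(55 - 10) = -3845962/1323 - 10*45 = -3845962/1323 - 450 = -4441312/1323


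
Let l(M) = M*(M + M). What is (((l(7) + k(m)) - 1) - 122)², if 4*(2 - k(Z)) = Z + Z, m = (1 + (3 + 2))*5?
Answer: 1444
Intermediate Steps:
m = 30 (m = (1 + 5)*5 = 6*5 = 30)
l(M) = 2*M² (l(M) = M*(2*M) = 2*M²)
k(Z) = 2 - Z/2 (k(Z) = 2 - (Z + Z)/4 = 2 - Z/2)
(((l(7) + k(m)) - 1) - 122)² = (((2*7² + (2 - ½*30)) - 1) - 122)² = (((2*49 + (2 - 15)) - 1) - 122)² = (((98 - 13) - 1) - 122)² = ((85 - 1) - 122)² = (84 - 122)² = (-38)² = 1444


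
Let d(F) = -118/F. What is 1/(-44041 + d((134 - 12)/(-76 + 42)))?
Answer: -61/2684495 ≈ -2.2723e-5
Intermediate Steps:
1/(-44041 + d((134 - 12)/(-76 + 42))) = 1/(-44041 - 118*(-76 + 42)/(134 - 12)) = 1/(-44041 - 118/(122/(-34))) = 1/(-44041 - 118/(122*(-1/34))) = 1/(-44041 - 118/(-61/17)) = 1/(-44041 - 118*(-17/61)) = 1/(-44041 + 2006/61) = 1/(-2684495/61) = -61/2684495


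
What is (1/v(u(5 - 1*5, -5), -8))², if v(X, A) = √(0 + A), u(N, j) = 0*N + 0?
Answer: -⅛ ≈ -0.12500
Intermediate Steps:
u(N, j) = 0 (u(N, j) = 0 + 0 = 0)
v(X, A) = √A
(1/v(u(5 - 1*5, -5), -8))² = (1/(√(-8)))² = (1/(2*I*√2))² = (-I*√2/4)² = -⅛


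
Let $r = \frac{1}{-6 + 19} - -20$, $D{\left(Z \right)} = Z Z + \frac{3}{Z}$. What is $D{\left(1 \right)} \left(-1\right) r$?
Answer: $- \frac{1044}{13} \approx -80.308$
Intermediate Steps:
$D{\left(Z \right)} = Z^{2} + \frac{3}{Z}$
$r = \frac{261}{13}$ ($r = \frac{1}{13} + 20 = \frac{261}{13} \approx 20.077$)
$D{\left(1 \right)} \left(-1\right) r = \frac{3 + 1^{3}}{1} \left(-1\right) \frac{261}{13} = 1 \left(3 + 1\right) \left(-1\right) \frac{261}{13} = 1 \cdot 4 \left(-1\right) \frac{261}{13} = 4 \left(-1\right) \frac{261}{13} = \left(-4\right) \frac{261}{13} = - \frac{1044}{13}$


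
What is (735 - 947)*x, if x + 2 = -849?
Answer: 180412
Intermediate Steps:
x = -851 (x = -2 - 849 = -851)
(735 - 947)*x = (735 - 947)*(-851) = -212*(-851) = 180412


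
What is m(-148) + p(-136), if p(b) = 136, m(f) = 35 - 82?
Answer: 89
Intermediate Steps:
m(f) = -47
m(-148) + p(-136) = -47 + 136 = 89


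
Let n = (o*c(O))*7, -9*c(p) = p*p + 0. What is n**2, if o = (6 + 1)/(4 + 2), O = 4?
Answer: 153664/729 ≈ 210.79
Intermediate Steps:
c(p) = -p**2/9 (c(p) = -(p*p + 0)/9 = -(p**2 + 0)/9 = -p**2/9)
o = 7/6 ≈ 1.1667
n = -392/27 (n = (7*(-1/9*4**2)/6)*7 = (7*(-1/9*16)/6)*7 = ((7/6)*(-16/9))*7 = -56/27*7 = -392/27 ≈ -14.519)
n**2 = (-392/27)**2 = 153664/729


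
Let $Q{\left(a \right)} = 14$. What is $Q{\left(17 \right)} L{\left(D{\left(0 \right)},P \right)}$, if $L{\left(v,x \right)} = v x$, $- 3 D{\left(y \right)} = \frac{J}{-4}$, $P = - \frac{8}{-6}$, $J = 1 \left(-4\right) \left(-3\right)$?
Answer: $\frac{56}{3} \approx 18.667$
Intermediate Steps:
$J = 12$ ($J = \left(-4\right) \left(-3\right) = 12$)
$P = \frac{4}{3}$ ($P = \left(-8\right) \left(- \frac{1}{6}\right) = \frac{4}{3} \approx 1.3333$)
$D{\left(y \right)} = 1$ ($D{\left(y \right)} = - \frac{12 \frac{1}{-4}}{3} = - \frac{12 \left(- \frac{1}{4}\right)}{3} = \left(- \frac{1}{3}\right) \left(-3\right) = 1$)
$Q{\left(17 \right)} L{\left(D{\left(0 \right)},P \right)} = 14 \cdot 1 \cdot \frac{4}{3} = 14 \cdot \frac{4}{3} = \frac{56}{3}$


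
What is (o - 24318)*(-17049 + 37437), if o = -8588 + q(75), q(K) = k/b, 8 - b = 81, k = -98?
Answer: -48972791520/73 ≈ -6.7086e+8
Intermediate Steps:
b = -73 (b = 8 - 1*81 = 8 - 81 = -73)
q(K) = 98/73 (q(K) = -98/(-73) = -98*(-1/73) = 98/73)
o = -626826/73 (o = -8588 + 98/73 = -626826/73 ≈ -8586.7)
(o - 24318)*(-17049 + 37437) = (-626826/73 - 24318)*(-17049 + 37437) = -2402040/73*20388 = -48972791520/73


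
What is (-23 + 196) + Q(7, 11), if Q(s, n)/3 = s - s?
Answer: 173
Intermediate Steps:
Q(s, n) = 0 (Q(s, n) = 3*(s - s) = 3*0 = 0)
(-23 + 196) + Q(7, 11) = (-23 + 196) + 0 = 173 + 0 = 173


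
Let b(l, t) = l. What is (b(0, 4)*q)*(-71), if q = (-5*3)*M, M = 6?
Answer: 0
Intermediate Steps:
q = -90 (q = -5*3*6 = -15*6 = -90)
(b(0, 4)*q)*(-71) = (0*(-90))*(-71) = 0*(-71) = 0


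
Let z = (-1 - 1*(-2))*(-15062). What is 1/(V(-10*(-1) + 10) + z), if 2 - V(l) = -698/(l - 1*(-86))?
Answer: -53/797831 ≈ -6.6430e-5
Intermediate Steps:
V(l) = 2 + 698/(86 + l) (V(l) = 2 - (-698)/(l - 1*(-86)) = 2 - (-698)/(l + 86) = 2 - (-698)/(86 + l) = 2 + 698/(86 + l))
z = -15062 (z = (-1 + 2)*(-15062) = 1*(-15062) = -15062)
1/(V(-10*(-1) + 10) + z) = 1/(2*(435 + (-10*(-1) + 10))/(86 + (-10*(-1) + 10)) - 15062) = 1/(2*(435 + (10 + 10))/(86 + (10 + 10)) - 15062) = 1/(2*(435 + 20)/(86 + 20) - 15062) = 1/(2*455/106 - 15062) = 1/(2*(1/106)*455 - 15062) = 1/(455/53 - 15062) = 1/(-797831/53) = -53/797831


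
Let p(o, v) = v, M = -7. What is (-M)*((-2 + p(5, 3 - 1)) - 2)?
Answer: -14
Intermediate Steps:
(-M)*((-2 + p(5, 3 - 1)) - 2) = (-1*(-7))*((-2 + (3 - 1)) - 2) = 7*((-2 + 2) - 2) = 7*(0 - 2) = 7*(-2) = -14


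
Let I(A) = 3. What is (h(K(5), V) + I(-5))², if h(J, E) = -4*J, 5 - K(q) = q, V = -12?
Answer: 9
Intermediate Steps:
K(q) = 5 - q
(h(K(5), V) + I(-5))² = (-4*(5 - 1*5) + 3)² = (-4*(5 - 5) + 3)² = (-4*0 + 3)² = (0 + 3)² = 3² = 9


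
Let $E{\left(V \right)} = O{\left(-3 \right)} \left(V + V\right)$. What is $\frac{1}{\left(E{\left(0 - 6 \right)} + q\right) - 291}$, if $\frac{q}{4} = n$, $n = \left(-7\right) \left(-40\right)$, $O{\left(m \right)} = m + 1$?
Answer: $\frac{1}{853} \approx 0.0011723$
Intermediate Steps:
$O{\left(m \right)} = 1 + m$
$E{\left(V \right)} = - 4 V$ ($E{\left(V \right)} = \left(1 - 3\right) \left(V + V\right) = - 2 \cdot 2 V = - 4 V$)
$n = 280$
$q = 1120$ ($q = 4 \cdot 280 = 1120$)
$\frac{1}{\left(E{\left(0 - 6 \right)} + q\right) - 291} = \frac{1}{\left(- 4 \left(0 - 6\right) + 1120\right) - 291} = \frac{1}{\left(\left(-4\right) \left(-6\right) + 1120\right) - 291} = \frac{1}{\left(24 + 1120\right) - 291} = \frac{1}{1144 - 291} = \frac{1}{853}$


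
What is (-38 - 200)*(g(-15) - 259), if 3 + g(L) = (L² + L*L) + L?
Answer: -41174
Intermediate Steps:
g(L) = -3 + L + 2*L² (g(L) = -3 + ((L² + L*L) + L) = -3 + ((L² + L²) + L) = -3 + (2*L² + L) = -3 + (L + 2*L²) = -3 + L + 2*L²)
(-38 - 200)*(g(-15) - 259) = (-38 - 200)*((-3 - 15 + 2*(-15)²) - 259) = -238*((-3 - 15 + 2*225) - 259) = -238*((-3 - 15 + 450) - 259) = -238*(432 - 259) = -238*173 = -41174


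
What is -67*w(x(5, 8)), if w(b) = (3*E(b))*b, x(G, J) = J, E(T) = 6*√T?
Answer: -19296*√2 ≈ -27289.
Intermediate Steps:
w(b) = 18*b^(3/2) (w(b) = (3*(6*√b))*b = (18*√b)*b = 18*b^(3/2))
-67*w(x(5, 8)) = -1206*8^(3/2) = -1206*16*√2 = -19296*√2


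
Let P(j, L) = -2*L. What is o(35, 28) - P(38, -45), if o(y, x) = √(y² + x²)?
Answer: -90 + 7*√41 ≈ -45.178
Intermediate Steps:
o(y, x) = √(x² + y²)
o(35, 28) - P(38, -45) = √(28² + 35²) - (-2)*(-45) = √(784 + 1225) - 1*90 = √2009 - 90 = 7*√41 - 90 = -90 + 7*√41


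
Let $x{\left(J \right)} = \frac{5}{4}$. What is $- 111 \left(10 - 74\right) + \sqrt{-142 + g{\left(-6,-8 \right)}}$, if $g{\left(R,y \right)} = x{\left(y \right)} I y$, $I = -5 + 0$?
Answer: $7104 + 2 i \sqrt{23} \approx 7104.0 + 9.5917 i$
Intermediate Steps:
$x{\left(J \right)} = \frac{5}{4}$ ($x{\left(J \right)} = 5 \cdot \frac{1}{4} = \frac{5}{4}$)
$I = -5$
$g{\left(R,y \right)} = - \frac{25 y}{4}$ ($g{\left(R,y \right)} = \frac{5}{4} \left(-5\right) y = - \frac{25 y}{4}$)
$- 111 \left(10 - 74\right) + \sqrt{-142 + g{\left(-6,-8 \right)}} = - 111 \left(10 - 74\right) + \sqrt{-142 - -50} = \left(-111\right) \left(-64\right) + \sqrt{-142 + 50} = 7104 + \sqrt{-92} = 7104 + 2 i \sqrt{23}$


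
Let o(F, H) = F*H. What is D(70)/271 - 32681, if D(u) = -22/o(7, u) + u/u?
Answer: -2169854761/66395 ≈ -32681.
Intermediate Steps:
D(u) = 1 - 22/(7*u) (D(u) = -22*1/(7*u) + u/u = -22/(7*u) + 1 = 1 - 22/(7*u))
D(70)/271 - 32681 = ((-22/7 + 70)/70)/271 - 32681 = ((1/70)*(468/7))*(1/271) - 32681 = (234/245)*(1/271) - 32681 = 234/66395 - 32681 = -2169854761/66395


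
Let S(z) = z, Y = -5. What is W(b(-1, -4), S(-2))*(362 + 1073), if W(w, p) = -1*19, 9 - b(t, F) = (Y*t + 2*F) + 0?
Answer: -27265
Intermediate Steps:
b(t, F) = 9 - 2*F + 5*t (b(t, F) = 9 - ((-5*t + 2*F) + 0) = 9 - (-5*t + 2*F) = 9 + (-2*F + 5*t) = 9 - 2*F + 5*t)
W(w, p) = -19
W(b(-1, -4), S(-2))*(362 + 1073) = -19*(362 + 1073) = -19*1435 = -27265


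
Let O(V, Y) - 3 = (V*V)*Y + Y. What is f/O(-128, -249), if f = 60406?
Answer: -30203/2039931 ≈ -0.014806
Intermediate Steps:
O(V, Y) = 3 + Y + Y*V**2 (O(V, Y) = 3 + ((V*V)*Y + Y) = 3 + (V**2*Y + Y) = 3 + (Y*V**2 + Y) = 3 + (Y + Y*V**2) = 3 + Y + Y*V**2)
f/O(-128, -249) = 60406/(3 - 249 - 249*(-128)**2) = 60406/(3 - 249 - 249*16384) = 60406/(3 - 249 - 4079616) = 60406/(-4079862) = 60406*(-1/4079862) = -30203/2039931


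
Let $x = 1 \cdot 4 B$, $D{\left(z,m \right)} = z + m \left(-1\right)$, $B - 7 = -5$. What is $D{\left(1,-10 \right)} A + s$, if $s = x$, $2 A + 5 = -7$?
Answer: $-58$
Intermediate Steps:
$B = 2$ ($B = 7 - 5 = 2$)
$D{\left(z,m \right)} = z - m$
$A = -6$ ($A = - \frac{5}{2} + \frac{1}{2} \left(-7\right) = - \frac{5}{2} - \frac{7}{2} = -6$)
$x = 8$ ($x = 1 \cdot 4 \cdot 2 = 4 \cdot 2 = 8$)
$s = 8$
$D{\left(1,-10 \right)} A + s = \left(1 - -10\right) \left(-6\right) + 8 = \left(1 + 10\right) \left(-6\right) + 8 = 11 \left(-6\right) + 8 = -66 + 8 = -58$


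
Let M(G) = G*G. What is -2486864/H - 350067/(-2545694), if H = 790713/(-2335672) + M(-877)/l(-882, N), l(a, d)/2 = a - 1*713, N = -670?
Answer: 23585037684531328402733/2289795040230177826 ≈ 10300.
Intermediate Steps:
M(G) = G**2
l(a, d) = -1426 + 2*a (l(a, d) = 2*(a - 1*713) = 2*(a - 713) = 2*(-713 + a) = -1426 + 2*a)
H = -899477722079/3725396840 (H = 790713/(-2335672) + (-877)**2/(-1426 + 2*(-882)) = 790713*(-1/2335672) + 769129/(-1426 - 1764) = -790713/2335672 + 769129/(-3190) = -790713/2335672 + 769129*(-1/3190) = -790713/2335672 - 769129/3190 = -899477722079/3725396840 ≈ -241.44)
-2486864/H - 350067/(-2545694) = -2486864/(-899477722079/3725396840) - 350067/(-2545694) = -2486864*(-3725396840/899477722079) - 350067*(-1/2545694) = 9264555287109760/899477722079 + 350067/2545694 = 23585037684531328402733/2289795040230177826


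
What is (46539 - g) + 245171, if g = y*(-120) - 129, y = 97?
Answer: 303479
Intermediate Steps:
g = -11769 (g = 97*(-120) - 129 = -11640 - 129 = -11769)
(46539 - g) + 245171 = (46539 - 1*(-11769)) + 245171 = (46539 + 11769) + 245171 = 58308 + 245171 = 303479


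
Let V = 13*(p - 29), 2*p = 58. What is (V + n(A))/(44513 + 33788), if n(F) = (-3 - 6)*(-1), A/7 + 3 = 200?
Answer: 9/78301 ≈ 0.00011494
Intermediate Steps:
A = 1379 (A = -21 + 7*200 = -21 + 1400 = 1379)
p = 29 (p = (½)*58 = 29)
n(F) = 9 (n(F) = -9*(-1) = 9)
V = 0 (V = 13*(29 - 29) = 13*0 = 0)
(V + n(A))/(44513 + 33788) = (0 + 9)/(44513 + 33788) = 9/78301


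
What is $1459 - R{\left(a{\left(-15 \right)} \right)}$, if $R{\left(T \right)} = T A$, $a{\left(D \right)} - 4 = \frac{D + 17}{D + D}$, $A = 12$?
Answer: $\frac{7059}{5} \approx 1411.8$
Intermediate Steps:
$a{\left(D \right)} = 4 + \frac{17 + D}{2 D}$ ($a{\left(D \right)} = 4 + \frac{D + 17}{D + D} = 4 + \frac{17 + D}{2 D}$)
$R{\left(T \right)} = 12 T$ ($R{\left(T \right)} = T 12 = 12 T$)
$1459 - R{\left(a{\left(-15 \right)} \right)} = 1459 - 12 \frac{17 + 9 \left(-15\right)}{2 \left(-15\right)} = 1459 - 12 \cdot \frac{1}{2} \left(- \frac{1}{15}\right) \left(17 - 135\right) = 1459 - 12 \cdot \frac{1}{2} \left(- \frac{1}{15}\right) \left(-118\right) = 1459 - 12 \cdot \frac{59}{15} = 1459 - \frac{236}{5} = \frac{7059}{5}$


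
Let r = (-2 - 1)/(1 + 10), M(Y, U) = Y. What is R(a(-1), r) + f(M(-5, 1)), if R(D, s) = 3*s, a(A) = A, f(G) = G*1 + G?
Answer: -119/11 ≈ -10.818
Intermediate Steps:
f(G) = 2*G (f(G) = G + G = 2*G)
r = -3/11 ≈ -0.27273
R(a(-1), r) + f(M(-5, 1)) = 3*(-3/11) + 2*(-5) = -9/11 - 10 = -119/11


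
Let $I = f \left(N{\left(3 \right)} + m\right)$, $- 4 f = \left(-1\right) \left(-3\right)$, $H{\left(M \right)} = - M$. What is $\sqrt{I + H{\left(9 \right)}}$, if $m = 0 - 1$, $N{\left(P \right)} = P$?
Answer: $\frac{i \sqrt{42}}{2} \approx 3.2404 i$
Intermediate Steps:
$f = - \frac{3}{4}$ ($f = - \frac{\left(-1\right) \left(-3\right)}{4} = \left(- \frac{1}{4}\right) 3 = - \frac{3}{4} \approx -0.75$)
$m = -1$
$I = - \frac{3}{2}$ ($I = - \frac{3 \left(3 - 1\right)}{4} = \left(- \frac{3}{4}\right) 2 = - \frac{3}{2} \approx -1.5$)
$\sqrt{I + H{\left(9 \right)}} = \sqrt{- \frac{3}{2} - 9} = \sqrt{- \frac{21}{2}} = \frac{i \sqrt{42}}{2}$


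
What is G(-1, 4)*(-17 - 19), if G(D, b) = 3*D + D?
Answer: 144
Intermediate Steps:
G(D, b) = 4*D
G(-1, 4)*(-17 - 19) = (4*(-1))*(-17 - 19) = -4*(-36) = 144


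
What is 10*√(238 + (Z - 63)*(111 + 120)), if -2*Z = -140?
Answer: 10*√1855 ≈ 430.70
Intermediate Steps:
Z = 70 (Z = -½*(-140) = 70)
10*√(238 + (Z - 63)*(111 + 120)) = 10*√(238 + (70 - 63)*(111 + 120)) = 10*√(238 + 7*231) = 10*√(238 + 1617) = 10*√1855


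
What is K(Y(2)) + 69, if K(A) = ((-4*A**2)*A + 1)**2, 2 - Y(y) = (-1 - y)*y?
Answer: 4190278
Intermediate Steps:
Y(y) = 2 - y*(-1 - y) (Y(y) = 2 - (-1 - y)*y = 2 - y*(-1 - y))
K(A) = (1 - 4*A**3)**2 (K(A) = (-4*A**3 + 1)**2 = (1 - 4*A**3)**2)
K(Y(2)) + 69 = (-1 + 4*(2 + 2 + 2**2)**3)**2 + 69 = (-1 + 4*(2 + 2 + 4)**3)**2 + 69 = (-1 + 4*8**3)**2 + 69 = (-1 + 4*512)**2 + 69 = (-1 + 2048)**2 + 69 = 2047**2 + 69 = 4190209 + 69 = 4190278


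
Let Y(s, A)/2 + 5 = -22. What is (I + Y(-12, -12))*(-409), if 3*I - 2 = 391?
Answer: -31493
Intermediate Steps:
I = 131 (I = ⅔ + (⅓)*391 = ⅔ + 391/3 = 131)
Y(s, A) = -54 (Y(s, A) = -10 + 2*(-22) = -10 - 44 = -54)
(I + Y(-12, -12))*(-409) = (131 - 54)*(-409) = 77*(-409) = -31493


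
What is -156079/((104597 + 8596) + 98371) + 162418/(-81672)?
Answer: -2944317865/1079928438 ≈ -2.7264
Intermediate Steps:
-156079/((104597 + 8596) + 98371) + 162418/(-81672) = -156079/(113193 + 98371) + 162418*(-1/81672) = -156079/211564 - 81209/40836 = -2944317865/1079928438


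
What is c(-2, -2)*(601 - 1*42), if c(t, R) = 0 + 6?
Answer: 3354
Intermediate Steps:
c(t, R) = 6
c(-2, -2)*(601 - 1*42) = 6*(601 - 1*42) = 6*(601 - 42) = 6*559 = 3354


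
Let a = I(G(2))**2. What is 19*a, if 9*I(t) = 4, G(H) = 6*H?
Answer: 304/81 ≈ 3.7531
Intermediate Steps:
I(t) = 4/9 (I(t) = (1/9)*4 = 4/9)
a = 16/81 (a = (4/9)**2 = 16/81 ≈ 0.19753)
19*a = 19*(16/81) = 304/81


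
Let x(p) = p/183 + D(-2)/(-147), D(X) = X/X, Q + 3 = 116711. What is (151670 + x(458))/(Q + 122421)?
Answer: 123640661/194933613 ≈ 0.63427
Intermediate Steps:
Q = 116708 (Q = -3 + 116711 = 116708)
D(X) = 1
x(p) = -1/147 + p/183 (x(p) = p/183 + 1/(-147) = p*(1/183) + 1*(-1/147) = p/183 - 1/147 = -1/147 + p/183)
(151670 + x(458))/(Q + 122421) = (151670 + (-1/147 + (1/183)*458))/(116708 + 122421) = (151670 + (-1/147 + 458/183))/239129 = (151670 + 22381/8967)*(1/239129) = (1360047271/8967)*(1/239129) = 123640661/194933613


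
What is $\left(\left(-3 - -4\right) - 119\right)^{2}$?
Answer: $13924$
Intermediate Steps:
$\left(\left(-3 - -4\right) - 119\right)^{2} = \left(\left(-3 + 4\right) - 119\right)^{2} = \left(1 - 119\right)^{2} = \left(-118\right)^{2} = 13924$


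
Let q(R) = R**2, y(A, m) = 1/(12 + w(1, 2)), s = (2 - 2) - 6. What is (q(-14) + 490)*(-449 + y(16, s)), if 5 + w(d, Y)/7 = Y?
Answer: -2772812/9 ≈ -3.0809e+5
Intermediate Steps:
s = -6 (s = 0 - 6 = -6)
w(d, Y) = -35 + 7*Y
y(A, m) = -1/9 (y(A, m) = 1/(12 + (-35 + 7*2)) = 1/(12 + (-35 + 14)) = 1/(12 - 21) = 1/(-9) = -1/9)
(q(-14) + 490)*(-449 + y(16, s)) = ((-14)**2 + 490)*(-449 - 1/9) = (196 + 490)*(-4042/9) = 686*(-4042/9) = -2772812/9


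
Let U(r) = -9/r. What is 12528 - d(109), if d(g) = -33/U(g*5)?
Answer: 31589/3 ≈ 10530.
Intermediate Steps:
d(g) = 55*g/3 (d(g) = -33*(-5*g/9) = -(-55)*g/3 = 55*g/3)
12528 - d(109) = 12528 - 55*109/3 = 12528 - 1*5995/3 = 12528 - 5995/3 = 31589/3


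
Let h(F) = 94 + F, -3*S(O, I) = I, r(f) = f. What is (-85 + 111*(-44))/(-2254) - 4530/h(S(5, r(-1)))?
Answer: -29225633/637882 ≈ -45.817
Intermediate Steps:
S(O, I) = -I/3
(-85 + 111*(-44))/(-2254) - 4530/h(S(5, r(-1))) = (-85 + 111*(-44))/(-2254) - 4530/(94 - ⅓*(-1)) = (-85 - 4884)*(-1/2254) - 4530/(94 + ⅓) = -4969*(-1/2254) - 4530/283/3 = 4969/2254 - 4530*3/283 = 4969/2254 - 13590/283 = -29225633/637882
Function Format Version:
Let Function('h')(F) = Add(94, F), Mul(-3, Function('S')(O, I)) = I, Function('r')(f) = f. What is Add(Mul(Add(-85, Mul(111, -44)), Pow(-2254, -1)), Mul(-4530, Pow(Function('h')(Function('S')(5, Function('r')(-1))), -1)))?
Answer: Rational(-29225633, 637882) ≈ -45.817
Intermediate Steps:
Function('S')(O, I) = Mul(Rational(-1, 3), I)
Add(Mul(Add(-85, Mul(111, -44)), Pow(-2254, -1)), Mul(-4530, Pow(Function('h')(Function('S')(5, Function('r')(-1))), -1))) = Add(Mul(Add(-85, Mul(111, -44)), Pow(-2254, -1)), Mul(-4530, Pow(Add(94, Mul(Rational(-1, 3), -1)), -1))) = Add(Mul(Add(-85, -4884), Rational(-1, 2254)), Mul(-4530, Pow(Add(94, Rational(1, 3)), -1))) = Add(Mul(-4969, Rational(-1, 2254)), Mul(-4530, Pow(Rational(283, 3), -1))) = Add(Rational(4969, 2254), Mul(-4530, Rational(3, 283))) = Add(Rational(4969, 2254), Rational(-13590, 283)) = Rational(-29225633, 637882)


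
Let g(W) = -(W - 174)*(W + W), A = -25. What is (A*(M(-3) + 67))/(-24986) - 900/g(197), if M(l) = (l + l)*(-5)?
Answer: 22231375/113211566 ≈ 0.19637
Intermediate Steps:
M(l) = -10*l (M(l) = (2*l)*(-5) = -10*l)
g(W) = -2*W*(-174 + W) (g(W) = -(-174 + W)*2*W = -2*W*(-174 + W))
(A*(M(-3) + 67))/(-24986) - 900/g(197) = -25*(-10*(-3) + 67)/(-24986) - 900*1/(394*(174 - 1*197)) = -25*(30 + 67)*(-1/24986) - 900*1/(394*(174 - 197)) = -25*97*(-1/24986) - 900/(2*197*(-23)) = -2425*(-1/24986) - 900/(-9062) = 2425/24986 - 900*(-1/9062) = 2425/24986 + 450/4531 = 22231375/113211566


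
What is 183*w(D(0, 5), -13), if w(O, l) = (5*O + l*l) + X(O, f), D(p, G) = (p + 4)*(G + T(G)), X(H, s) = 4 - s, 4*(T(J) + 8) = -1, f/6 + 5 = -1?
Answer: 26352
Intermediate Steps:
f = -36 (f = -30 + 6*(-1) = -30 - 6 = -36)
T(J) = -33/4 (T(J) = -8 + (¼)*(-1) = -8 - ¼ = -33/4)
D(p, G) = (4 + p)*(-33/4 + G) (D(p, G) = (p + 4)*(G - 33/4) = (4 + p)*(-33/4 + G))
w(O, l) = 40 + l² + 5*O (w(O, l) = (5*O + l*l) + (4 - 1*(-36)) = (5*O + l²) + (4 + 36) = (l² + 5*O) + 40 = 40 + l² + 5*O)
183*w(D(0, 5), -13) = 183*(40 + (-13)² + 5*(-33 + 4*5 - 33/4*0 + 5*0)) = 183*(40 + 169 + 5*(-33 + 20 + 0 + 0)) = 183*(40 + 169 + 5*(-13)) = 183*(40 + 169 - 65) = 183*144 = 26352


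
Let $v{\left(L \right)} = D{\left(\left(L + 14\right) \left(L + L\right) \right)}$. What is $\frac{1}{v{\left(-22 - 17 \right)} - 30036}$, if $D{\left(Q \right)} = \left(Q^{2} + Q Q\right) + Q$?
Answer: $\frac{1}{7576914} \approx 1.3198 \cdot 10^{-7}$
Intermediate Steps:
$D{\left(Q \right)} = Q + 2 Q^{2}$ ($D{\left(Q \right)} = \left(Q^{2} + Q^{2}\right) + Q = 2 Q^{2} + Q = Q + 2 Q^{2}$)
$v{\left(L \right)} = 2 L \left(1 + 4 L \left(14 + L\right)\right) \left(14 + L\right)$ ($v{\left(L \right)} = \left(L + 14\right) \left(L + L\right) \left(1 + 2 \left(L + 14\right) \left(L + L\right)\right) = \left(14 + L\right) 2 L \left(1 + 2 \left(14 + L\right) 2 L\right) = 2 L \left(14 + L\right) \left(1 + 2 \cdot 2 L \left(14 + L\right)\right) = 2 L \left(14 + L\right) \left(1 + 4 L \left(14 + L\right)\right) = 2 L \left(1 + 4 L \left(14 + L\right)\right) \left(14 + L\right)$)
$\frac{1}{v{\left(-22 - 17 \right)} - 30036} = \frac{1}{2 \left(-22 - 17\right) \left(1 + 4 \left(-22 - 17\right) \left(14 - 39\right)\right) \left(14 - 39\right) - 30036} = \frac{1}{2 \left(-39\right) \left(1 + 4 \left(-39\right) \left(14 - 39\right)\right) \left(14 - 39\right) - 30036} = \frac{1}{2 \left(-39\right) \left(1 + 4 \left(-39\right) \left(-25\right)\right) \left(-25\right) - 30036} = \frac{1}{2 \left(-39\right) \left(1 + 3900\right) \left(-25\right) - 30036} = \frac{1}{2 \left(-39\right) 3901 \left(-25\right) - 30036} = \frac{1}{7606950 - 30036} = \frac{1}{7576914}$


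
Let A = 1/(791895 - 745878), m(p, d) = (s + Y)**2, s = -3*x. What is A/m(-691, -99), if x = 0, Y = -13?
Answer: 1/7776873 ≈ 1.2859e-7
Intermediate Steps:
s = 0 (s = -3*0 = 0)
m(p, d) = 169 (m(p, d) = (0 - 13)**2 = (-13)**2 = 169)
A = 1/46017 ≈ 2.1731e-5
A/m(-691, -99) = (1/46017)/169 = (1/46017)*(1/169) = 1/7776873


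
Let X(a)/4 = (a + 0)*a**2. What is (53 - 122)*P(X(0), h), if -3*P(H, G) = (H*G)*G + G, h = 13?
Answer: 299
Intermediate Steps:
X(a) = 4*a**3 (X(a) = 4*((a + 0)*a**2) = 4*(a*a**2) = 4*a**3)
P(H, G) = -G/3 - H*G**2/3 (P(H, G) = -((H*G)*G + G)/3 = -((G*H)*G + G)/3 = -(H*G**2 + G)/3 = -(G + H*G**2)/3 = -G/3 - H*G**2/3)
(53 - 122)*P(X(0), h) = (53 - 122)*(-1/3*13*(1 + 13*(4*0**3))) = -(-23)*13*(1 + 13*(4*0)) = -(-23)*13*(1 + 13*0) = -(-23)*13*(1 + 0) = -(-23)*13 = -69*(-13/3) = 299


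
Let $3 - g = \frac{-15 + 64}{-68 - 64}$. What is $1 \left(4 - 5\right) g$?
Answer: $- \frac{445}{132} \approx -3.3712$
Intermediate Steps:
$g = \frac{445}{132}$ ($g = 3 - \frac{-15 + 64}{-68 - 64} = 3 - \frac{49}{-132} = 3 - 49 \left(- \frac{1}{132}\right) = 3 - - \frac{49}{132} = 3 + \frac{49}{132} = \frac{445}{132} \approx 3.3712$)
$1 \left(4 - 5\right) g = 1 \left(4 - 5\right) \frac{445}{132} = 1 \left(-1\right) \frac{445}{132} = \left(-1\right) \frac{445}{132} = - \frac{445}{132}$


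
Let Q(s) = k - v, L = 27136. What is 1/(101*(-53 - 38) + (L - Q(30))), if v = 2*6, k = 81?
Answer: 1/17876 ≈ 5.5941e-5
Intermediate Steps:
v = 12
Q(s) = 69 (Q(s) = 81 - 1*12 = 81 - 12 = 69)
1/(101*(-53 - 38) + (L - Q(30))) = 1/(101*(-53 - 38) + (27136 - 1*69)) = 1/(101*(-91) + (27136 - 69)) = 1/(-9191 + 27067) = 1/17876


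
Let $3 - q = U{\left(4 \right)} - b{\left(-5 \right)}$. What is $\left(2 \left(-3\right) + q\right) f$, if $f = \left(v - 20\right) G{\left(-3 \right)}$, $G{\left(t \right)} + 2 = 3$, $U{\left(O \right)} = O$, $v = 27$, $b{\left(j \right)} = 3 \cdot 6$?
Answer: $77$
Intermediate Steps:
$b{\left(j \right)} = 18$
$G{\left(t \right)} = 1$ ($G{\left(t \right)} = -2 + 3 = 1$)
$q = 17$ ($q = 3 - \left(4 - 18\right) = 3 - -14 = 3 + 14 = 17$)
$f = 7$ ($f = \left(27 - 20\right) 1 = 7 \cdot 1 = 7$)
$\left(2 \left(-3\right) + q\right) f = \left(2 \left(-3\right) + 17\right) 7 = \left(-6 + 17\right) 7 = 11 \cdot 7 = 77$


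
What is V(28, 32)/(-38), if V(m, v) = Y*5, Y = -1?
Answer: 5/38 ≈ 0.13158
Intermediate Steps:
V(m, v) = -5 (V(m, v) = -1*5 = -5)
V(28, 32)/(-38) = -5/(-38) = -5*(-1/38) = 5/38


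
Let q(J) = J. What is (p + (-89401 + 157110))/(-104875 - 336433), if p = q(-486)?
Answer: -67223/441308 ≈ -0.15233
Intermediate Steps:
p = -486
(p + (-89401 + 157110))/(-104875 - 336433) = (-486 + (-89401 + 157110))/(-104875 - 336433) = (-486 + 67709)/(-441308) = 67223*(-1/441308) = -67223/441308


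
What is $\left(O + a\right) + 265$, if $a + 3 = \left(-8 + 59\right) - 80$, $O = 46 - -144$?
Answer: $423$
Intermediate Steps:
$O = 190$ ($O = 46 + 144 = 190$)
$a = -32$ ($a = -3 + \left(\left(-8 + 59\right) - 80\right) = -3 + \left(51 - 80\right) = -3 - 29 = -32$)
$\left(O + a\right) + 265 = \left(190 - 32\right) + 265 = 158 + 265 = 423$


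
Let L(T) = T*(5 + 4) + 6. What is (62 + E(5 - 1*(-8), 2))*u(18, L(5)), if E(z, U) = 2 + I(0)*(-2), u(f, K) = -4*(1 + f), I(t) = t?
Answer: -4864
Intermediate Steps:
L(T) = 6 + 9*T (L(T) = T*9 + 6 = 9*T + 6 = 6 + 9*T)
u(f, K) = -4 - 4*f
E(z, U) = 2 (E(z, U) = 2 + 0*(-2) = 2 + 0 = 2)
(62 + E(5 - 1*(-8), 2))*u(18, L(5)) = (62 + 2)*(-4 - 4*18) = 64*(-4 - 72) = 64*(-76) = -4864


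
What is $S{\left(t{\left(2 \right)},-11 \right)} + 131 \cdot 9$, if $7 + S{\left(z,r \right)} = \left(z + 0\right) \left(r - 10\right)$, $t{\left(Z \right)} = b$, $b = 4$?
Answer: $1088$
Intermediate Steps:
$t{\left(Z \right)} = 4$
$S{\left(z,r \right)} = -7 + z \left(-10 + r\right)$ ($S{\left(z,r \right)} = -7 + \left(z + 0\right) \left(r - 10\right) = -7 + z \left(-10 + r\right)$)
$S{\left(t{\left(2 \right)},-11 \right)} + 131 \cdot 9 = \left(-7 - 40 - 44\right) + 131 \cdot 9 = \left(-7 - 40 - 44\right) + 1179 = -91 + 1179 = 1088$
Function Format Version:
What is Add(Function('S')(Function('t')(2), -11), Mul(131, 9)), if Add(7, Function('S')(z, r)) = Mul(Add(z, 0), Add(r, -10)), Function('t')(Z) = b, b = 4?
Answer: 1088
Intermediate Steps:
Function('t')(Z) = 4
Function('S')(z, r) = Add(-7, Mul(z, Add(-10, r))) (Function('S')(z, r) = Add(-7, Mul(Add(z, 0), Add(r, -10))) = Add(-7, Mul(z, Add(-10, r))))
Add(Function('S')(Function('t')(2), -11), Mul(131, 9)) = Add(Add(-7, Mul(-10, 4), Mul(-11, 4)), Mul(131, 9)) = Add(Add(-7, -40, -44), 1179) = Add(-91, 1179) = 1088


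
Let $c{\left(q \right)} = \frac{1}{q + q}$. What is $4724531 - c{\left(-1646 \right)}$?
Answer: $\frac{15553156053}{3292} \approx 4.7245 \cdot 10^{6}$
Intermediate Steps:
$c{\left(q \right)} = \frac{1}{2 q}$
$4724531 - c{\left(-1646 \right)} = 4724531 - \frac{1}{2 \left(-1646\right)} = 4724531 - \frac{1}{2} \left(- \frac{1}{1646}\right) = 4724531 - - \frac{1}{3292} = 4724531 + \frac{1}{3292} = \frac{15553156053}{3292}$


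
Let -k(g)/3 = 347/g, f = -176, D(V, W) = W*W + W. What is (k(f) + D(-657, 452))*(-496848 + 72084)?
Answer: -3826921558527/44 ≈ -8.6975e+10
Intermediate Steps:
D(V, W) = W + W**2 (D(V, W) = W**2 + W = W + W**2)
k(g) = -1041/g
(k(f) + D(-657, 452))*(-496848 + 72084) = (-1041/(-176) + 452*(1 + 452))*(-496848 + 72084) = (-1041*(-1/176) + 452*453)*(-424764) = (1041/176 + 204756)*(-424764) = (36038097/176)*(-424764) = -3826921558527/44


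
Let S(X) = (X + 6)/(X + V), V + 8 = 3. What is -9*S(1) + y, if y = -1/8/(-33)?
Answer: 4159/264 ≈ 15.754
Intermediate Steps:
V = -5 (V = -8 + 3 = -5)
S(X) = (6 + X)/(-5 + X) (S(X) = (X + 6)/(X - 5) = (6 + X)/(-5 + X))
y = 1/264 (y = -1*1/8*(-1/33) = -1/8*(-1/33) = 1/264 ≈ 0.0037879)
-9*S(1) + y = -9*(6 + 1)/(-5 + 1) + 1/264 = -9*7/(-4) + 1/264 = -(-9)*7/4 + 1/264 = -9*(-7/4) + 1/264 = 63/4 + 1/264 = 4159/264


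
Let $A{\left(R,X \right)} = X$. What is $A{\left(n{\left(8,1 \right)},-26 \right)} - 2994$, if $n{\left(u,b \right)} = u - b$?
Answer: $-3020$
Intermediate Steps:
$A{\left(n{\left(8,1 \right)},-26 \right)} - 2994 = -26 - 2994 = -3020$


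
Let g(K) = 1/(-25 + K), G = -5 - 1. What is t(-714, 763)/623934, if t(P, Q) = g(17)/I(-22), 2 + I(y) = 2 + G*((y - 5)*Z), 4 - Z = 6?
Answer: 1/1617236928 ≈ 6.1834e-10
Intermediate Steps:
Z = -2 (Z = 4 - 1*6 = 4 - 6 = -2)
G = -6
I(y) = -60 + 12*y (I(y) = -2 + (2 - 6*(y - 5)*(-2)) = -2 + (2 - 6*(-5 + y)*(-2)) = -2 + (2 - 6*(10 - 2*y)) = -2 + (2 + (-60 + 12*y)) = -2 + (-58 + 12*y) = -60 + 12*y)
t(P, Q) = 1/2592 (t(P, Q) = 1/((-25 + 17)*(-60 + 12*(-22))) = 1/((-8)*(-60 - 264)) = -1/8/(-324) = -1/8*(-1/324) = 1/2592)
t(-714, 763)/623934 = (1/2592)/623934 = (1/2592)*(1/623934) = 1/1617236928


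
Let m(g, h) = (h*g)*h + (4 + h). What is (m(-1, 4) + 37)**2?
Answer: 841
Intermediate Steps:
m(g, h) = 4 + h + g*h**2 (m(g, h) = (g*h)*h + (4 + h) = g*h**2 + (4 + h) = 4 + h + g*h**2)
(m(-1, 4) + 37)**2 = ((4 + 4 - 1*4**2) + 37)**2 = ((4 + 4 - 1*16) + 37)**2 = ((4 + 4 - 16) + 37)**2 = (-8 + 37)**2 = 29**2 = 841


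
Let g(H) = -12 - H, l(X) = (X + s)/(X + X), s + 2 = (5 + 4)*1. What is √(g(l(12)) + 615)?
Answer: √86718/12 ≈ 24.540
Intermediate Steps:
s = 7 (s = -2 + (5 + 4)*1 = -2 + 9*1 = -2 + 9 = 7)
l(X) = (7 + X)/(2*X) (l(X) = (X + 7)/(X + X) = (7 + X)/((2*X)) = (7 + X)*(1/(2*X)) = (7 + X)/(2*X))
√(g(l(12)) + 615) = √((-12 - (7 + 12)/(2*12)) + 615) = √((-12 - 19/(2*12)) + 615) = √((-12 - 1*19/24) + 615) = √((-12 - 19/24) + 615) = √(-307/24 + 615) = √(14453/24) = √86718/12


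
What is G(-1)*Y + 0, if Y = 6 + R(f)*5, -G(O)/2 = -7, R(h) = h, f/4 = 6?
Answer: 1764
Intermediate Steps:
f = 24 (f = 4*6 = 24)
G(O) = 14 (G(O) = -2*(-7) = 14)
Y = 126 (Y = 6 + 24*5 = 6 + 120 = 126)
G(-1)*Y + 0 = 14*126 + 0 = 1764 + 0 = 1764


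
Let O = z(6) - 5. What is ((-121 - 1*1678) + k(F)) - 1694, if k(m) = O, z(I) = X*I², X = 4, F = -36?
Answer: -3354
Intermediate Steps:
z(I) = 4*I²
O = 139 (O = 4*6² - 5 = 4*36 - 5 = 144 - 5 = 139)
k(m) = 139
((-121 - 1*1678) + k(F)) - 1694 = ((-121 - 1*1678) + 139) - 1694 = ((-121 - 1678) + 139) - 1694 = (-1799 + 139) - 1694 = -1660 - 1694 = -3354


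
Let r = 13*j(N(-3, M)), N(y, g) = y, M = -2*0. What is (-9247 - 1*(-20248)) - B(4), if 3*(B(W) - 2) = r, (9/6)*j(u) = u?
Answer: 33023/3 ≈ 11008.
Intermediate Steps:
M = 0
j(u) = 2*u/3
r = -26 (r = 13*((2/3)*(-3)) = 13*(-2) = -26)
B(W) = -20/3 (B(W) = 2 + (1/3)*(-26) = 2 - 26/3 = -20/3)
(-9247 - 1*(-20248)) - B(4) = (-9247 - 1*(-20248)) - 1*(-20/3) = (-9247 + 20248) + 20/3 = 11001 + 20/3 = 33023/3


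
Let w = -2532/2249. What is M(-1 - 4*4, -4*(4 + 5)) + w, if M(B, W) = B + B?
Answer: -78998/2249 ≈ -35.126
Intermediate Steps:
M(B, W) = 2*B
w = -2532/2249 (w = -2532*1/2249 = -2532/2249 ≈ -1.1258)
M(-1 - 4*4, -4*(4 + 5)) + w = 2*(-1 - 4*4) - 2532/2249 = 2*(-1 - 16) - 2532/2249 = 2*(-17) - 2532/2249 = -34 - 2532/2249 = -78998/2249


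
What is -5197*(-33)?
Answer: 171501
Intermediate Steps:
-5197*(-33) = -1*(-171501) = 171501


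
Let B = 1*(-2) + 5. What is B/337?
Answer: 3/337 ≈ 0.0089021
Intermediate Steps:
B = 3 (B = -2 + 5 = 3)
B/337 = 3/337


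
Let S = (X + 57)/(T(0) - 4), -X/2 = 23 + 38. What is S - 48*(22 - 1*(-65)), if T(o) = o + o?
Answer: -16639/4 ≈ -4159.8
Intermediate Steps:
X = -122 (X = -2*(23 + 38) = -2*61 = -122)
T(o) = 2*o
S = 65/4 (S = (-122 + 57)/(2*0 - 4) = -65/(0 - 4) = -65/(-4) = -65*(-¼) = 65/4 ≈ 16.250)
S - 48*(22 - 1*(-65)) = 65/4 - 48*(22 - 1*(-65)) = 65/4 - 48*(22 + 65) = 65/4 - 48*87 = 65/4 - 4176 = -16639/4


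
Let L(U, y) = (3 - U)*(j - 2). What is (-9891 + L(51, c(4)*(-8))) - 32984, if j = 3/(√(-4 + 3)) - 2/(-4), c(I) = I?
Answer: -42803 + 144*I ≈ -42803.0 + 144.0*I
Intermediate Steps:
j = ½ - 3*I (j = 3/(√(-1)) - 2*(-¼) = 3/I + ½ = 3*(-I) + ½ = -3*I + ½ = ½ - 3*I ≈ 0.5 - 3.0*I)
L(U, y) = (3 - U)*(-3/2 - 3*I) (L(U, y) = (3 - U)*((½ - 3*I) - 2) = (3 - U)*(-3/2 - 3*I))
(-9891 + L(51, c(4)*(-8))) - 32984 = (-9891 + (-9/2 - 9*I + (½)*51*(3 + 6*I))) - 32984 = (-9891 + (-9/2 - 9*I + (153/2 + 153*I))) - 32984 = (-9891 + (72 + 144*I)) - 32984 = (-9819 + 144*I) - 32984 = -42803 + 144*I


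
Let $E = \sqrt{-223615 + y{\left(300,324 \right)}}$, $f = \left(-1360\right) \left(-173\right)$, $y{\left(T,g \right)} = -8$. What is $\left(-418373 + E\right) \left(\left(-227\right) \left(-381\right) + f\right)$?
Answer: $-134618625091 + 965301 i \sqrt{24847} \approx -1.3462 \cdot 10^{11} + 1.5216 \cdot 10^{8} i$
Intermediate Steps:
$f = 235280$
$E = 3 i \sqrt{24847}$ ($E = \sqrt{-223615 - 8} = \sqrt{-223623} = 3 i \sqrt{24847} \approx 472.89 i$)
$\left(-418373 + E\right) \left(\left(-227\right) \left(-381\right) + f\right) = \left(-418373 + 3 i \sqrt{24847}\right) \left(\left(-227\right) \left(-381\right) + 235280\right) = \left(-418373 + 3 i \sqrt{24847}\right) \left(86487 + 235280\right) = \left(-418373 + 3 i \sqrt{24847}\right) 321767 = -134618625091 + 965301 i \sqrt{24847}$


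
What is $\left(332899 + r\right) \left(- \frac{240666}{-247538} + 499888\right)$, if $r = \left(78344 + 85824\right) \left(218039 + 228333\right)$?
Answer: $\frac{4533909664922315345975}{123769} \approx 3.6632 \cdot 10^{16}$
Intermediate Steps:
$r = 73279998496$ ($r = 164168 \cdot 446372 = 73279998496$)
$\left(332899 + r\right) \left(- \frac{240666}{-247538} + 499888\right) = \left(332899 + 73279998496\right) \left(- \frac{240666}{-247538} + 499888\right) = 73280331395 \left(\left(-240666\right) \left(- \frac{1}{247538}\right) + 499888\right) = 73280331395 \left(\frac{120333}{123769} + 499888\right) = 73280331395 \cdot \frac{61870758205}{123769} = \frac{4533909664922315345975}{123769}$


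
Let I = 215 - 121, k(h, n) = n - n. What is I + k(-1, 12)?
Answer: 94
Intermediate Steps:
k(h, n) = 0
I = 94
I + k(-1, 12) = 94 + 0 = 94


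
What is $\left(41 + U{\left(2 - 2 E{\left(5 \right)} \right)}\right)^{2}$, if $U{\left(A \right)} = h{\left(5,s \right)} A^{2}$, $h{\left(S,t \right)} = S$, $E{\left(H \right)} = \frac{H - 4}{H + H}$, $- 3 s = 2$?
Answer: $\frac{81796}{25} \approx 3271.8$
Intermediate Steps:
$s = - \frac{2}{3}$ ($s = \left(- \frac{1}{3}\right) 2 = - \frac{2}{3} \approx -0.66667$)
$E{\left(H \right)} = \frac{-4 + H}{2 H}$
$U{\left(A \right)} = 5 A^{2}$
$\left(41 + U{\left(2 - 2 E{\left(5 \right)} \right)}\right)^{2} = \left(41 + 5 \left(2 - 2 \frac{-4 + 5}{2 \cdot 5}\right)^{2}\right)^{2} = \left(41 + 5 \left(2 - 2 \cdot \frac{1}{2} \cdot \frac{1}{5} \cdot 1\right)^{2}\right)^{2} = \left(41 + 5 \left(2 - \frac{1}{5}\right)^{2}\right)^{2} = \left(41 + 5 \left(\frac{9}{5}\right)^{2}\right)^{2} = \left(41 + 5 \cdot \frac{81}{25}\right)^{2} = \left(41 + \frac{81}{5}\right)^{2} = \left(\frac{286}{5}\right)^{2} = \frac{81796}{25}$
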